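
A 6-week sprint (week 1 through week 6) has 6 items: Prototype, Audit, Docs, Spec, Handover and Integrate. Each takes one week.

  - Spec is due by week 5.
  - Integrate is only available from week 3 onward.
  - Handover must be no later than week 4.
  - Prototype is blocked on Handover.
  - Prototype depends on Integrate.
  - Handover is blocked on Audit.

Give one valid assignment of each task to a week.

Audit -> week 1, Prototype -> week 4, Spec -> week 1, Integrate -> week 3, Handover -> week 2, Docs -> week 1

Checking: Handover(week 2) before Prototype(week 4); Integrate(week 3) before Prototype(week 4); Audit(week 1) before Handover(week 2); Integrate=week 3 in [week 3,week 6]; Spec=week 1 in [week 1,week 5]; Handover=week 2 in [week 1,week 4].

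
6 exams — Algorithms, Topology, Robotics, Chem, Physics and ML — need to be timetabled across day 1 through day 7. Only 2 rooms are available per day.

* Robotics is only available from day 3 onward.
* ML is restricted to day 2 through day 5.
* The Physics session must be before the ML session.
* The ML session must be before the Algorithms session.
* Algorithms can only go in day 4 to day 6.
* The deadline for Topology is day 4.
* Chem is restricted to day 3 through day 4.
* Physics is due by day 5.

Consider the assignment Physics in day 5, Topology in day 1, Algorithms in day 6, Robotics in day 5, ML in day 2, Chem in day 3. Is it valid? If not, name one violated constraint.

Robotics is only available from day 3 onward — holds.
ML is restricted to day 2 through day 5 — holds.
Algorithms can only go in day 4 to day 6 — holds.
Only 2 rooms are available per day — holds.
The deadline for Topology is day 4 — holds.
The ML session must be before the Algorithms session — holds.
Physics is due by day 5 — holds.
The Physics session must be before the ML session — violated.
Chem is restricted to day 3 through day 4 — holds.

No. The Physics session must be before the ML session is not satisfied.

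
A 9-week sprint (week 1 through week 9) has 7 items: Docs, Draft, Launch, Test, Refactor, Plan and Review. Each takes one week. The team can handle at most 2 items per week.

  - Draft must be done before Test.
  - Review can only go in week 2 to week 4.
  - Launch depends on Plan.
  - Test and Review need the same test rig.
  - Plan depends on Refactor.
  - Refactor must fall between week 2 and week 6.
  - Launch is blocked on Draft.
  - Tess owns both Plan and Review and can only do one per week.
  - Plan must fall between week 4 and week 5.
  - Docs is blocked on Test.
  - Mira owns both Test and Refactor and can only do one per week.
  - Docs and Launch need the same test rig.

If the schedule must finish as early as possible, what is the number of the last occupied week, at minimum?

The precedence chain requires at least 3 distinct weeks.
With at most 2 per week and 7 work items, at least 4 weeks are needed.
Propagating the time windows through the other constraints, Launch can't land before week 5, so the schedule must run through at least week 5.
5 works (last occupied week: week 5): for example Refactor in week 2, Draft in week 1, Docs in week 4, Launch in week 5, Test in week 3, Plan in week 4, Review in week 2.

5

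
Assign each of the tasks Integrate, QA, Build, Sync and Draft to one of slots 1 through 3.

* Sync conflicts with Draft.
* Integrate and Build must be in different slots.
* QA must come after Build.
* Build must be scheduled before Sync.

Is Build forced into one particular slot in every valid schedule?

No

Build can be 1 (e.g. QA in 2; Integrate in 2; Sync in 2; Build in 1; Draft in 1) or 2 (e.g. Draft in 1, QA in 3, Build in 2, Sync in 3, Integrate in 1).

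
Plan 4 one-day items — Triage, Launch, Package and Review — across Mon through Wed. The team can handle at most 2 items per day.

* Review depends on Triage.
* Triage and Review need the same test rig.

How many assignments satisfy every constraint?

Splitting on Triage: it can be Mon (14), Tue (7). Listing each branch's schedules as (Launch, Package, Review):
Triage=Mon: (Mon,Tue,Tue) (Mon,Tue,Wed) (Mon,Wed,Tue) (Mon,Wed,Wed) (Tue,Mon,Tue) (Tue,Mon,Wed) (Tue,Tue,Wed) (Tue,Wed,Tue) (Tue,Wed,Wed) (Wed,Mon,Tue) (Wed,Mon,Wed) (Wed,Tue,Tue) (Wed,Tue,Wed) (Wed,Wed,Tue) — 14.
Triage=Tue: (Mon,Mon,Wed) (Mon,Tue,Wed) (Mon,Wed,Wed) (Tue,Mon,Wed) (Tue,Wed,Wed) (Wed,Mon,Wed) (Wed,Tue,Wed) — 7.
Summing: 14 + 7 = 21.

21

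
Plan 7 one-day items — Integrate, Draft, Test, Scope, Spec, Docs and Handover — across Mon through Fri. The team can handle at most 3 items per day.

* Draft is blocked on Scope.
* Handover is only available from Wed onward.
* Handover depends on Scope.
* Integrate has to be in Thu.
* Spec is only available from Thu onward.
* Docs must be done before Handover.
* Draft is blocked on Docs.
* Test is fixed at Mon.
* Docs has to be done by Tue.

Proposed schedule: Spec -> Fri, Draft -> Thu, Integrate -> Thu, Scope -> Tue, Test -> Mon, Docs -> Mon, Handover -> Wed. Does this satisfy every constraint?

Yes

Draft is blocked on Docs — holds.
Integrate has to be in Thu — holds.
Test is fixed at Mon — holds.
Handover is only available from Wed onward — holds.
Handover depends on Scope — holds.
Docs must be done before Handover — holds.
Docs has to be done by Tue — holds.
The team can handle at most 3 items per day — holds.
Draft is blocked on Scope — holds.
Spec is only available from Thu onward — holds.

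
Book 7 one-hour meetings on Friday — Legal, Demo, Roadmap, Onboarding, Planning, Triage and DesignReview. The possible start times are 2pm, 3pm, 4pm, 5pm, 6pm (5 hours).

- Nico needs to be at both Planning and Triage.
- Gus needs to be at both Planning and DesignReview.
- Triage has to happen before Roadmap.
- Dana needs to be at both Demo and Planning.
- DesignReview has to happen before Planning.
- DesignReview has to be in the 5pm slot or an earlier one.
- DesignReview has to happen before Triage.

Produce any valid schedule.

Triage in 3pm, DesignReview in 2pm, Onboarding in 2pm, Roadmap in 4pm, Legal in 2pm, Planning in 4pm, Demo in 2pm

Checking: DesignReview(2pm) before Triage(3pm); Triage(3pm) before Roadmap(4pm); DesignReview(2pm) before Planning(4pm); Planning(4pm) != DesignReview(2pm); Planning(4pm) != Triage(3pm); Demo(2pm) != Planning(4pm); DesignReview=2pm in [2pm,5pm].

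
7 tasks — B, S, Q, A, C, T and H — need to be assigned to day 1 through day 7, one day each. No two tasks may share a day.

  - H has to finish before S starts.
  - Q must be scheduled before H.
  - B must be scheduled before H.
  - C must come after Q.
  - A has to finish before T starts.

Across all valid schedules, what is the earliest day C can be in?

day 2

Precedence pushes C to at least day 2.
C at day 2 is achievable: T=day 7, A=day 6, B=day 3, Q=day 1, S=day 5, H=day 4, C=day 2.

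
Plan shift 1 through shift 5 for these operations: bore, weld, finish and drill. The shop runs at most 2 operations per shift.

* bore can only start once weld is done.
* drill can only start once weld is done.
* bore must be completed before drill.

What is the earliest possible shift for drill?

Precedence pushes drill to at least shift 3.
drill at shift 3 is achievable: bore in shift 2; finish in shift 1; drill in shift 3; weld in shift 1.

shift 3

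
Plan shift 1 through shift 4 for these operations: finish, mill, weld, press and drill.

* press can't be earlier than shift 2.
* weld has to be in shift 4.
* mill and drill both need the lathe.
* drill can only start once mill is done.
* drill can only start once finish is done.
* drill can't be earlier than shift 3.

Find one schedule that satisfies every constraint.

press=shift 2; finish=shift 1; weld=shift 4; mill=shift 1; drill=shift 3

Checking: mill(shift 1) before drill(shift 3); finish(shift 1) before drill(shift 3); mill(shift 1) != drill(shift 3); press=shift 2 in [shift 2,shift 4]; drill=shift 3 in [shift 3,shift 4]; weld=shift 4 in [shift 4,shift 4].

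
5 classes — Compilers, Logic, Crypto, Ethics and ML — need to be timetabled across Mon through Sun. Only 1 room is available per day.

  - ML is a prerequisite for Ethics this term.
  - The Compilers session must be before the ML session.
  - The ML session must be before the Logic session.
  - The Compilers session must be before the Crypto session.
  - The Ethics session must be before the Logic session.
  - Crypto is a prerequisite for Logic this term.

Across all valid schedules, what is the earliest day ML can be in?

Precedence pushes ML to at least Tue; downstream work caps ML at Fri.
ML at Tue is achievable: Crypto=Wed, ML=Tue, Ethics=Thu, Logic=Fri, Compilers=Mon.

Tue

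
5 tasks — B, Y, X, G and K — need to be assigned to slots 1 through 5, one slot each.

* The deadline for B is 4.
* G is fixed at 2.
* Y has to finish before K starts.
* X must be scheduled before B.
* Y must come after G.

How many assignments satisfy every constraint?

Splitting on B: it can be 2 (3), 3 (6), 4 (9). Listing each branch's schedules as (Y, X, G, K):
B=2: (3,1,2,4) (3,1,2,5) (4,1,2,5) — 3.
B=3: (3,1,2,4) (3,1,2,5) (3,2,2,4) (3,2,2,5) (4,1,2,5) (4,2,2,5) — 6.
B=4: (3,1,2,4) (3,1,2,5) (3,2,2,4) (3,2,2,5) (3,3,2,4) (3,3,2,5) (4,1,2,5) (4,2,2,5) (4,3,2,5) — 9.
Summing: 3 + 6 + 9 = 18.

18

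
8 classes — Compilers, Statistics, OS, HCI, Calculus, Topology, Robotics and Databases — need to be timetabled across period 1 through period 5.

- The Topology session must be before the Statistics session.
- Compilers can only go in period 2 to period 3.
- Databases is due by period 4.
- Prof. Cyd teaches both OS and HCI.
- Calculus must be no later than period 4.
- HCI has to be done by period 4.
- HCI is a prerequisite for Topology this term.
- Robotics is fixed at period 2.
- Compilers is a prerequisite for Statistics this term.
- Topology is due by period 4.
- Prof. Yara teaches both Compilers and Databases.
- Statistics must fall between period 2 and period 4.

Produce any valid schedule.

OS -> period 2; Statistics -> period 3; Databases -> period 1; Robotics -> period 2; Compilers -> period 2; Topology -> period 2; HCI -> period 1; Calculus -> period 1

Checking: HCI(period 1) before Topology(period 2); Topology(period 2) before Statistics(period 3); Compilers(period 2) before Statistics(period 3); Compilers(period 2) != Databases(period 1); OS(period 2) != HCI(period 1); Statistics=period 3 in [period 2,period 4]; Topology=period 2 in [period 1,period 4]; Calculus=period 1 in [period 1,period 4]; Robotics=period 2 in [period 2,period 2]; Databases=period 1 in [period 1,period 4]; Compilers=period 2 in [period 2,period 3]; HCI=period 1 in [period 1,period 4].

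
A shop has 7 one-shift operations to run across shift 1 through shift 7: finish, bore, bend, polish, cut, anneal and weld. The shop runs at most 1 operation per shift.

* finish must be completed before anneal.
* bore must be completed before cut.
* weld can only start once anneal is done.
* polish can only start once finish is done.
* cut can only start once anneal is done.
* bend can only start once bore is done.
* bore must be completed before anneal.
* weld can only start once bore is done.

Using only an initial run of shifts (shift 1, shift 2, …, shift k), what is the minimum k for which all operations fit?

7 shifts

The precedence chain requires at least 3 distinct shifts.
With at most 1 per shift and 7 operations, at least 7 shifts are needed.
7 works (last occupied shift: shift 7): for example polish=shift 7; weld=shift 5; bore=shift 1; cut=shift 4; finish=shift 2; bend=shift 6; anneal=shift 3.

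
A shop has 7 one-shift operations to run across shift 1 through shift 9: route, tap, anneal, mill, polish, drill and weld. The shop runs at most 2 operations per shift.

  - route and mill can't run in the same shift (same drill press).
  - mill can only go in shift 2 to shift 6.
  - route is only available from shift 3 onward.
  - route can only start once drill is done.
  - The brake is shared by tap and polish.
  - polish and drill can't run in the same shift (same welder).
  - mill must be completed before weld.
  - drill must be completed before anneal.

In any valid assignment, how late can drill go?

shift 8

Downstream work caps drill at shift 8.
drill at shift 8 is achievable: tap=shift 1, route=shift 9, polish=shift 2, anneal=shift 9, mill=shift 2, drill=shift 8, weld=shift 3.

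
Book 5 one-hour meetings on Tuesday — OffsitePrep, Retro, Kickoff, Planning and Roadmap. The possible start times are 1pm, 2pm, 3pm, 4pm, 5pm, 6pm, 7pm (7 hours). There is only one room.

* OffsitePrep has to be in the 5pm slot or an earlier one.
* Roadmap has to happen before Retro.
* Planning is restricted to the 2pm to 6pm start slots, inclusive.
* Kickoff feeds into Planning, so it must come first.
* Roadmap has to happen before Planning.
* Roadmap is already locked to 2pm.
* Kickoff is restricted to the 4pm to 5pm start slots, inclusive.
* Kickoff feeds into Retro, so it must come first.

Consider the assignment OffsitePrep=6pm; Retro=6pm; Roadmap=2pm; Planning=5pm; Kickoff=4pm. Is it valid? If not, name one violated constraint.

No. OffsitePrep has to be in the 5pm slot or an earlier one is not satisfied.

OffsitePrep has to be in the 5pm slot or an earlier one — violated.
Roadmap has to happen before Retro — holds.
Roadmap is already locked to 2pm — holds.
There is only one room — violated.
Kickoff is restricted to the 4pm to 5pm start slots, inclusive — holds.
Roadmap has to happen before Planning — holds.
Planning is restricted to the 2pm to 6pm start slots, inclusive — holds.
Kickoff feeds into Planning, so it must come first — holds.
Kickoff feeds into Retro, so it must come first — holds.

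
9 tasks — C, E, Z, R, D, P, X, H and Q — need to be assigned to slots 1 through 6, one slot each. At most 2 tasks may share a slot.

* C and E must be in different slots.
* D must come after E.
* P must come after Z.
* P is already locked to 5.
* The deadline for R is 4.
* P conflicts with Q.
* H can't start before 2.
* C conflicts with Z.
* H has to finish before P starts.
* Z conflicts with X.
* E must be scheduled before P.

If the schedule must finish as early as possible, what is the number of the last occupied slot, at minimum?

The precedence chain requires at least 2 distinct slots.
With at most 2 per slot and 9 tasks, at least 5 slots are needed.
P can't be placed before 5, so the schedule must run through at least slot 5.
5 works (last occupied slot: 5): for example D=3, H=2, P=5, C=3, E=1, X=4, R=1, Q=4, Z=2.

5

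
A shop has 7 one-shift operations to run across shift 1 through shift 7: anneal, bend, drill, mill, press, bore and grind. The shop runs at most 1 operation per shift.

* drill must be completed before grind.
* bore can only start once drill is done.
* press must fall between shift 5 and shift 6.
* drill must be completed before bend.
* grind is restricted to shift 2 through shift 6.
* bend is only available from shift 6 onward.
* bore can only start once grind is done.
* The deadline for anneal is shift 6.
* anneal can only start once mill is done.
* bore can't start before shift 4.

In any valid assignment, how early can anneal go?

Precedence pushes anneal to at least shift 2; anneal's own window allows nothing later than shift 6.
anneal at shift 2 is achievable: drill=shift 3; bend=shift 6; press=shift 5; anneal=shift 2; mill=shift 1; grind=shift 4; bore=shift 7.

shift 2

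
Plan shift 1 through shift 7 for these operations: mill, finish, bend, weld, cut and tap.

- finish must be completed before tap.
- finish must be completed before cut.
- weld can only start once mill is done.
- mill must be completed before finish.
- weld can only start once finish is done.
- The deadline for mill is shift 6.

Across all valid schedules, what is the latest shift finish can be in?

shift 6

Precedence pushes finish to at least shift 2; downstream work caps finish at shift 6.
finish at shift 6 is achievable: tap in shift 7, bend in shift 1, cut in shift 7, weld in shift 7, finish in shift 6, mill in shift 1.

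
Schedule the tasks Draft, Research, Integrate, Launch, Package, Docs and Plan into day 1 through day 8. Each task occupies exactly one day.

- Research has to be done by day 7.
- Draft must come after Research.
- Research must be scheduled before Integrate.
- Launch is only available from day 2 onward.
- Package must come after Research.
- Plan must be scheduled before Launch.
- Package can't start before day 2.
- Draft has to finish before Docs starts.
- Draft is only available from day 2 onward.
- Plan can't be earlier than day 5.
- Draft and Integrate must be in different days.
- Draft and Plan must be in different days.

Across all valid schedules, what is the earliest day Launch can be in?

Launch is available from day 2; precedence pushes Launch to at least day 6.
Launch at day 6 is achievable: Package -> day 2; Docs -> day 3; Research -> day 1; Draft -> day 2; Launch -> day 6; Plan -> day 5; Integrate -> day 3.

day 6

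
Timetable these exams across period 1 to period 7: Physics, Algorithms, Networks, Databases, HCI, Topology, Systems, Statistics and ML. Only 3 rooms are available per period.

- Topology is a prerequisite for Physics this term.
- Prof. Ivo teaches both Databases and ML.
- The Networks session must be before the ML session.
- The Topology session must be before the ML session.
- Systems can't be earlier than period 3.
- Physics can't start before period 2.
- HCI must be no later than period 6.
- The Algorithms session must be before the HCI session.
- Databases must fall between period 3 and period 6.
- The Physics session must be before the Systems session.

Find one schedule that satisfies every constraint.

Networks=period 1; Systems=period 3; Topology=period 1; HCI=period 2; Physics=period 2; Databases=period 3; Algorithms=period 1; Statistics=period 3; ML=period 2

Checking: Topology(period 1) before Physics(period 2); Physics(period 2) before Systems(period 3); Topology(period 1) before ML(period 2); Algorithms(period 1) before HCI(period 2); Networks(period 1) before ML(period 2); Databases(period 3) != ML(period 2); Databases=period 3 in [period 3,period 6]; HCI=period 2 in [period 1,period 6]; Systems=period 3 in [period 3,period 7]; Physics=period 2 in [period 2,period 7]; max 3 per period (cap 3).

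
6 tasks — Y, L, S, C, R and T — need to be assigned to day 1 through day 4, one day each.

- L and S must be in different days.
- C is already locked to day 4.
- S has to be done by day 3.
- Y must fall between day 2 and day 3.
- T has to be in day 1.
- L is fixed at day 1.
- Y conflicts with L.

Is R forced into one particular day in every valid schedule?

R can be day 1 (e.g. L=day 1, R=day 1, Y=day 2, C=day 4, T=day 1, S=day 2) or day 2 (e.g. Y in day 2; R in day 2; C in day 4; S in day 2; T in day 1; L in day 1).

No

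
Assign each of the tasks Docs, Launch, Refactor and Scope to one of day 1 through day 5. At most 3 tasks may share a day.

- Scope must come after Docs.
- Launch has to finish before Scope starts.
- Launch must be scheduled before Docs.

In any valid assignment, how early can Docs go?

day 2

Precedence pushes Docs to at least day 2; downstream work caps Docs at day 4.
Docs at day 2 is achievable: Refactor in day 1, Scope in day 3, Docs in day 2, Launch in day 1.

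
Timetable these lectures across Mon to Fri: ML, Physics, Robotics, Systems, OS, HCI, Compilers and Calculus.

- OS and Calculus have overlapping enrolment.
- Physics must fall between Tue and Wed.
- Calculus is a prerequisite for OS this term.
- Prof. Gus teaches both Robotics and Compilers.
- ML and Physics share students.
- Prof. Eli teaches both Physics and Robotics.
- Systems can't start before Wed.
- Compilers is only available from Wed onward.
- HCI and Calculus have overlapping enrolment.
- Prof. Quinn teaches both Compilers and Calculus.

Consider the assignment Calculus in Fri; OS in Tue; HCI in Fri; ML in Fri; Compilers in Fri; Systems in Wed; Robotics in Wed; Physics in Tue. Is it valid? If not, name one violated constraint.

No. Calculus is a prerequisite for OS this term is not satisfied.

Systems can't start before Wed — holds.
OS and Calculus have overlapping enrolment — holds.
Prof. Gus teaches both Robotics and Compilers — holds.
Prof. Quinn teaches both Compilers and Calculus — violated.
Physics must fall between Tue and Wed — holds.
Compilers is only available from Wed onward — holds.
Calculus is a prerequisite for OS this term — violated.
HCI and Calculus have overlapping enrolment — violated.
Prof. Eli teaches both Physics and Robotics — holds.
ML and Physics share students — holds.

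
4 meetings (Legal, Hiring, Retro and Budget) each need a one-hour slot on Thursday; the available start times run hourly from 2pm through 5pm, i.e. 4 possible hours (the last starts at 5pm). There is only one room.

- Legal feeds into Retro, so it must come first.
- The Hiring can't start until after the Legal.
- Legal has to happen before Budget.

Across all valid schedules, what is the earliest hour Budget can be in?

Precedence pushes Budget to at least 3pm.
Budget at 3pm is achievable: Budget in 3pm; Legal in 2pm; Retro in 5pm; Hiring in 4pm.

3pm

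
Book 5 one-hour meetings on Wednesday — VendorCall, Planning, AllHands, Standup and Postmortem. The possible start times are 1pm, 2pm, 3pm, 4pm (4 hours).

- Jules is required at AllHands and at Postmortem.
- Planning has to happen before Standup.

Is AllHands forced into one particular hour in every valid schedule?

No

AllHands can be 1pm (e.g. VendorCall in 1pm, AllHands in 1pm, Postmortem in 2pm, Planning in 1pm, Standup in 2pm) or 2pm (e.g. Planning in 1pm, Postmortem in 1pm, AllHands in 2pm, Standup in 2pm, VendorCall in 1pm).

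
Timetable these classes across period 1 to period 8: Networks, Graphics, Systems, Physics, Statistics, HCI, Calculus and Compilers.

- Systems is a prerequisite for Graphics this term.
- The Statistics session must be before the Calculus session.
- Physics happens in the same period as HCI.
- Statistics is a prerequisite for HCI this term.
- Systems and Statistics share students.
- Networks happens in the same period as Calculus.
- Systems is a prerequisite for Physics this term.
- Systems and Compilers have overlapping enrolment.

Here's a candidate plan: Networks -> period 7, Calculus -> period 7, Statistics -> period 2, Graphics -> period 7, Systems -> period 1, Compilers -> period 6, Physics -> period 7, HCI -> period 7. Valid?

Valid

Systems and Compilers have overlapping enrolment — holds.
Networks happens in the same period as Calculus — holds.
Statistics is a prerequisite for HCI this term — holds.
Systems and Statistics share students — holds.
Systems is a prerequisite for Graphics this term — holds.
Physics happens in the same period as HCI — holds.
The Statistics session must be before the Calculus session — holds.
Systems is a prerequisite for Physics this term — holds.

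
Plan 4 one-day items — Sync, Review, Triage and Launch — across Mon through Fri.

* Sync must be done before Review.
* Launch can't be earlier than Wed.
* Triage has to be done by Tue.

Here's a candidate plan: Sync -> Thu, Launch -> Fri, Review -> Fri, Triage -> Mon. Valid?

Sync must be done before Review — holds.
Triage has to be done by Tue — holds.
Launch can't be earlier than Wed — holds.

Valid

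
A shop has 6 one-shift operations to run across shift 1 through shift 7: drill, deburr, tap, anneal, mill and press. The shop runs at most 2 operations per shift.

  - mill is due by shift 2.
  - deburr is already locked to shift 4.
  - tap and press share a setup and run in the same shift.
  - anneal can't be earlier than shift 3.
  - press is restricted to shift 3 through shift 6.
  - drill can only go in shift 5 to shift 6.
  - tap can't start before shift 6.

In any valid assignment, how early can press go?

shift 6

Press is available from shift 3; press must be in the same shift as tap, which can't be before shift 6, so press is at least shift 6; press's own window allows nothing later than shift 6.
press at shift 6 is achievable: mill -> shift 1, drill -> shift 5, press -> shift 6, deburr -> shift 4, tap -> shift 6, anneal -> shift 3.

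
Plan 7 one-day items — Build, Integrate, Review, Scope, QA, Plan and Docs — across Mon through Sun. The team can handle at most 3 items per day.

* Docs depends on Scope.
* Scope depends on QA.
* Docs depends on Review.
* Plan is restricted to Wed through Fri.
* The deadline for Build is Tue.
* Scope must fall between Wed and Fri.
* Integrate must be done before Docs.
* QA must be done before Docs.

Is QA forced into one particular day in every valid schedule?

No

QA can be Mon (e.g. Review=Tue, Integrate=Mon, QA=Mon, Plan=Wed, Docs=Thu, Scope=Wed, Build=Mon) or Tue (e.g. QA=Tue, Review=Mon, Build=Mon, Plan=Wed, Docs=Thu, Integrate=Mon, Scope=Wed).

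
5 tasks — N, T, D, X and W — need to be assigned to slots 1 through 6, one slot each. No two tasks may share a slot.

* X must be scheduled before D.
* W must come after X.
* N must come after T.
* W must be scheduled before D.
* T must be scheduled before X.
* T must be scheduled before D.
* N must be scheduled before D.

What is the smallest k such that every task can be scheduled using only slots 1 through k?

5 slots

The precedence chain requires at least 4 distinct slots.
With at most 1 per slot and 5 tasks, at least 5 slots are needed.
5 works (last occupied slot: 5): for example W=4, D=5, T=1, X=2, N=3.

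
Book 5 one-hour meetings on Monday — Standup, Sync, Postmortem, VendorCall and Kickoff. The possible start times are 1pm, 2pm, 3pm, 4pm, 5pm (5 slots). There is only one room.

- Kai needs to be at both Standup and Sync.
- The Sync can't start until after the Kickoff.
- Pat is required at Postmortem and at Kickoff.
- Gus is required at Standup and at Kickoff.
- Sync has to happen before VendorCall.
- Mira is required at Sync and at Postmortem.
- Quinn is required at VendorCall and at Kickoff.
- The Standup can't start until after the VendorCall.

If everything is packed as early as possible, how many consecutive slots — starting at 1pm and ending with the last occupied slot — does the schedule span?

5

The precedence chain requires at least 4 distinct slots.
With at most 1 per slot and 5 meetings, at least 5 slots are needed.
5 works (last occupied slot: 5pm): for example Postmortem -> 5pm, Sync -> 2pm, VendorCall -> 3pm, Standup -> 4pm, Kickoff -> 1pm.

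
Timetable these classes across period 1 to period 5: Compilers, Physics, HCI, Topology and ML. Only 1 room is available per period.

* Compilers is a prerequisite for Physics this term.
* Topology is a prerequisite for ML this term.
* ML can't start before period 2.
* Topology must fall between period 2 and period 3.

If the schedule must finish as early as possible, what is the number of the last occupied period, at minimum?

5

The precedence chain requires at least 2 distinct periods.
With at most 1 per period and 5 classes, at least 5 periods are needed.
Propagating the time windows through the other constraints, ML can't land before period 3, so the schedule must run through at least period 3.
5 works (last occupied period: period 5): for example Compilers=period 1, ML=period 3, Topology=period 2, Physics=period 4, HCI=period 5.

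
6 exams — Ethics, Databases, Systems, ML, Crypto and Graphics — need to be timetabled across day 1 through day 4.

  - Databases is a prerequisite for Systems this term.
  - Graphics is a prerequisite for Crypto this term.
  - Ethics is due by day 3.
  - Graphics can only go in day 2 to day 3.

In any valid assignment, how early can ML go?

ML at day 1 is achievable: Ethics -> day 1, Graphics -> day 2, Databases -> day 1, Crypto -> day 3, Systems -> day 2, ML -> day 1.

day 1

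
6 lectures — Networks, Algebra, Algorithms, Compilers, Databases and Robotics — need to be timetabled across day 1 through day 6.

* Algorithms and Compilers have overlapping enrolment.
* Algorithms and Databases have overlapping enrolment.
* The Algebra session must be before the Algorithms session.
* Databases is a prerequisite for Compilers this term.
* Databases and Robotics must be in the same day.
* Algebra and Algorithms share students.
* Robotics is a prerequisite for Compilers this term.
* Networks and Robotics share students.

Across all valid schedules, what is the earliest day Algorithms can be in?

Precedence pushes Algorithms to at least day 2.
Algorithms at day 2 is achievable: Algebra -> day 1; Compilers -> day 3; Algorithms -> day 2; Robotics -> day 1; Databases -> day 1; Networks -> day 2.

day 2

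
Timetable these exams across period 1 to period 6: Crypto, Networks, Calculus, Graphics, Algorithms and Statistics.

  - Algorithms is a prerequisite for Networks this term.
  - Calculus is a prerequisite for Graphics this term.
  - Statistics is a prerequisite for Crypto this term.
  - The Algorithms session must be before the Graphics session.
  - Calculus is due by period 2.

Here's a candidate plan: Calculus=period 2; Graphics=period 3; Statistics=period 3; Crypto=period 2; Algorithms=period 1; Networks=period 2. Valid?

Invalid. Statistics is a prerequisite for Crypto this term.

Calculus is a prerequisite for Graphics this term — holds.
Statistics is a prerequisite for Crypto this term — violated.
Calculus is due by period 2 — holds.
The Algorithms session must be before the Graphics session — holds.
Algorithms is a prerequisite for Networks this term — holds.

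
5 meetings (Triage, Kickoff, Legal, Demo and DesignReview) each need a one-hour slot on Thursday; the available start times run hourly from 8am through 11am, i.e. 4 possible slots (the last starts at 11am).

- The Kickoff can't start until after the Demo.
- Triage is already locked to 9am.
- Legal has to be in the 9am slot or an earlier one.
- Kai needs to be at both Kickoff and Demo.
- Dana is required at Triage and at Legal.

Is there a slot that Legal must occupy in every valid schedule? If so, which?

8am

Legal's window is 8am–9am.
Triage is fixed at 9am, and Legal can't share a slot with Triage.
So Legal must be 8am.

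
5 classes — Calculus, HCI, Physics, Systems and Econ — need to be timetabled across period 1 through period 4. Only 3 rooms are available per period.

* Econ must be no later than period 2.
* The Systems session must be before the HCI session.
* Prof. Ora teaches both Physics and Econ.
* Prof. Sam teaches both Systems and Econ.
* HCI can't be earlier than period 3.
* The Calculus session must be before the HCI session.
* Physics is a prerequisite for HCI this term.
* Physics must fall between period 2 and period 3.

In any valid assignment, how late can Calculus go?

period 3

Downstream work caps Calculus at period 3.
Calculus at period 3 is achievable: Systems -> period 2; Econ -> period 1; HCI -> period 4; Physics -> period 2; Calculus -> period 3.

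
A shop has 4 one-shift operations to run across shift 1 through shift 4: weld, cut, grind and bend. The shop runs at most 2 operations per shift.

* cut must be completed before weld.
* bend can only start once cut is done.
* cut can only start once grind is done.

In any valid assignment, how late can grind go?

shift 2

Downstream work caps grind at shift 2.
grind at shift 2 is achievable: bend=shift 4; grind=shift 2; cut=shift 3; weld=shift 4.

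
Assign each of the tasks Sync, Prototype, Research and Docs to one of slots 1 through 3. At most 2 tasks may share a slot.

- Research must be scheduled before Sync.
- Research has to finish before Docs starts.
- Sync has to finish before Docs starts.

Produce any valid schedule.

Research=1; Sync=2; Docs=3; Prototype=1

Checking: Research(1) before Docs(3); Sync(2) before Docs(3); Research(1) before Sync(2); max 2 per slot (cap 2).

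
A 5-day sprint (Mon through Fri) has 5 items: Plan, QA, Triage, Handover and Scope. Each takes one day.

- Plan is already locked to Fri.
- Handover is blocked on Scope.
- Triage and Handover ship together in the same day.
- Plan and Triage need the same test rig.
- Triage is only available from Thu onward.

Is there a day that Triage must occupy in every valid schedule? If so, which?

Thu

Triage's window is Thu–Fri.
Plan is fixed at Fri, and Triage can't share a day with Plan.
So Triage must be Thu.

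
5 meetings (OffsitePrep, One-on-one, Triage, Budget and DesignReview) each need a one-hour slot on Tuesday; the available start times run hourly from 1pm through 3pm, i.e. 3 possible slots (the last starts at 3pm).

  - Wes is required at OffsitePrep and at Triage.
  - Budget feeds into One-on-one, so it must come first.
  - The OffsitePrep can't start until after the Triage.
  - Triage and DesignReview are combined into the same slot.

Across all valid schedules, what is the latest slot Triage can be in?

2pm

Downstream work caps Triage at 2pm.
Triage at 2pm is achievable: DesignReview=2pm, Budget=1pm, One-on-one=2pm, Triage=2pm, OffsitePrep=3pm.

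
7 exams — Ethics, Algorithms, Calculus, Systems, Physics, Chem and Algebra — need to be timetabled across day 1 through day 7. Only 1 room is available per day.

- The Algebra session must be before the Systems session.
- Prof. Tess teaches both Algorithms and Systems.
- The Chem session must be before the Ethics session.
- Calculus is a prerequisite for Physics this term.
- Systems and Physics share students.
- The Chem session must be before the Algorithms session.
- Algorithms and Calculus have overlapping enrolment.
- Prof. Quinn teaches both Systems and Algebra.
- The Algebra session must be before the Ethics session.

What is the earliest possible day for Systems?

Precedence pushes Systems to at least day 2.
Systems at day 2 is achievable: Calculus in day 6; Algebra in day 1; Ethics in day 4; Systems in day 2; Physics in day 7; Algorithms in day 5; Chem in day 3.

day 2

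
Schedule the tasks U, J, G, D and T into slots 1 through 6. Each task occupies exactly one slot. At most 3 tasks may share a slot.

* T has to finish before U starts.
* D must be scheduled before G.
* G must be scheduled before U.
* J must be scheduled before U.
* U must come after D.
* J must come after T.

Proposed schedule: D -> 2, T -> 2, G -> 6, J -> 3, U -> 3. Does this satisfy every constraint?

Invalid. G must be scheduled before U.

J must come after T — holds.
U must come after D — holds.
T has to finish before U starts — holds.
J must be scheduled before U — violated.
D must be scheduled before G — holds.
G must be scheduled before U — violated.
At most 3 tasks may share a slot — holds.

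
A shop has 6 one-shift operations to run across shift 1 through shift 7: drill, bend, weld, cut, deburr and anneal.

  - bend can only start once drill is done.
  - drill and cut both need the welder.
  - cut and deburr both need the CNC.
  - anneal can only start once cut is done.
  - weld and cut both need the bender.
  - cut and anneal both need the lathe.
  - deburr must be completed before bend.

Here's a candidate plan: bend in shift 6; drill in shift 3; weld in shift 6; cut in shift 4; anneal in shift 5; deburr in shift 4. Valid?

No — it violates: cut and deburr both need the CNC

drill and cut both need the welder — holds.
weld and cut both need the bender — holds.
anneal can only start once cut is done — holds.
deburr must be completed before bend — holds.
cut and deburr both need the CNC — violated.
cut and anneal both need the lathe — holds.
bend can only start once drill is done — holds.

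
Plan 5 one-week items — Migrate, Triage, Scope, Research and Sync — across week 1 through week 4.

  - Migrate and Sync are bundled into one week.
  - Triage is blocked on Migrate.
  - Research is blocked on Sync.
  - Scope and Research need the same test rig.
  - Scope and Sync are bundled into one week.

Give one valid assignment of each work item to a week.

Sync in week 1; Scope in week 1; Research in week 2; Migrate in week 1; Triage in week 2

Checking: Migrate(week 1) before Triage(week 2); Sync(week 1) before Research(week 2); Scope(week 1) != Research(week 2); Migrate = Sync = week 1; Scope = Sync = week 1.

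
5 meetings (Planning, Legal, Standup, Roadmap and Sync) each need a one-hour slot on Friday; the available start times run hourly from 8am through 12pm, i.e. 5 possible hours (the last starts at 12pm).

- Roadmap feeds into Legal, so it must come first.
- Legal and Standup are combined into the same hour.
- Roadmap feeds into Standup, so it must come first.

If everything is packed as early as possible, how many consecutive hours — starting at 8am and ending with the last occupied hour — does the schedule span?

2

The precedence chain requires at least 2 distinct hours.
2 works (last occupied hour: 9am): for example Legal=9am, Standup=9am, Planning=8am, Roadmap=8am, Sync=8am.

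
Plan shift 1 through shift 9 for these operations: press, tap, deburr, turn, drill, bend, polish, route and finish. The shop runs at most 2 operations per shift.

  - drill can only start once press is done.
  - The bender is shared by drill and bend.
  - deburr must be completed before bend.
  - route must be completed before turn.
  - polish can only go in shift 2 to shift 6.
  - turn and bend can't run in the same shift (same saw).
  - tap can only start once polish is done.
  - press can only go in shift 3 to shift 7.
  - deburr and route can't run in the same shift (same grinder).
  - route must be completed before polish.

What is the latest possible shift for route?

Downstream work caps route at shift 5.
route at shift 5 is achievable: turn -> shift 6, deburr -> shift 1, bend -> shift 2, drill -> shift 4, route -> shift 5, tap -> shift 7, press -> shift 3, finish -> shift 1, polish -> shift 6.

shift 5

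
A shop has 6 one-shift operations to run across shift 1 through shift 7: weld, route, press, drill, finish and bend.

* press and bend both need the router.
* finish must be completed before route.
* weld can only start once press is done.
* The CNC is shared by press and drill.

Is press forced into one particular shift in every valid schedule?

No

press can be shift 1 (e.g. finish in shift 1, route in shift 2, press in shift 1, drill in shift 2, weld in shift 2, bend in shift 2) or shift 2 (e.g. bend=shift 1, press=shift 2, weld=shift 3, route=shift 2, drill=shift 1, finish=shift 1).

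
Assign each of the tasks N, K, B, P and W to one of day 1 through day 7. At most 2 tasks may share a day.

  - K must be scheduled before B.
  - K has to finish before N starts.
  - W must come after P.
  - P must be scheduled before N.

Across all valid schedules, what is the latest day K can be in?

Downstream work caps K at day 6.
K at day 6 is achievable: W in day 2, B in day 7, P in day 1, N in day 7, K in day 6.

day 6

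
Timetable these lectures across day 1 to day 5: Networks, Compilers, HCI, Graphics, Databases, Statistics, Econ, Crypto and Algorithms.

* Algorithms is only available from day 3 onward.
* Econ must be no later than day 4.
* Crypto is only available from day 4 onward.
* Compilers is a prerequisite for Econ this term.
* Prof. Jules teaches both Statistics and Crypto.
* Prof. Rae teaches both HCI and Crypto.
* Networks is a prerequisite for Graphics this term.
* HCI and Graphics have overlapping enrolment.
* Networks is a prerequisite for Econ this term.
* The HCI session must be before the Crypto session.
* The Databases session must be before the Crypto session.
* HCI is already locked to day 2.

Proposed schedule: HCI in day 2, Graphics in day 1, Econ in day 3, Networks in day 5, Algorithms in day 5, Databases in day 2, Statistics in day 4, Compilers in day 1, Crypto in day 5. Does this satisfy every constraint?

No. Networks is a prerequisite for Graphics this term is not satisfied.

Networks is a prerequisite for Econ this term — violated.
Networks is a prerequisite for Graphics this term — violated.
Algorithms is only available from day 3 onward — holds.
HCI is already locked to day 2 — holds.
Prof. Jules teaches both Statistics and Crypto — holds.
Crypto is only available from day 4 onward — holds.
The Databases session must be before the Crypto session — holds.
Prof. Rae teaches both HCI and Crypto — holds.
The HCI session must be before the Crypto session — holds.
Compilers is a prerequisite for Econ this term — holds.
HCI and Graphics have overlapping enrolment — holds.
Econ must be no later than day 4 — holds.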